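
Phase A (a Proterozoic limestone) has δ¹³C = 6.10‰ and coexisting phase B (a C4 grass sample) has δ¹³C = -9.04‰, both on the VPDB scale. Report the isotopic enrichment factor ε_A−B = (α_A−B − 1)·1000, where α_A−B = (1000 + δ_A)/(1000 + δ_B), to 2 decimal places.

15.28‰

α_A−B = (1000 + 6.10) / (1000 + -9.04) = 1006.10 / 990.96 = 1.015278
ε_A−B = (1.015278 − 1) × 1000 = 15.278‰
(The approximation ε ≈ δ_A − δ_B would give 15.14‰.)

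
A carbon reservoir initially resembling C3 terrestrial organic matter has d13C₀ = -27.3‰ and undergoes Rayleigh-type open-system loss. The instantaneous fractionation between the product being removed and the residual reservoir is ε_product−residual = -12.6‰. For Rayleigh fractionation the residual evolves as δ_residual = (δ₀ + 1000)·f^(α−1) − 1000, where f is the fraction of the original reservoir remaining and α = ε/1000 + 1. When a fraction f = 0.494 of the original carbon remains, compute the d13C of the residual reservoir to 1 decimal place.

Rayleigh residual: δ_res = (δ₀ + 1000)·f^(α−1) − 1000
α = ε/1000 + 1 = 0.98740, so α − 1 = -0.01260
f^(α−1) = 0.494^(-0.01260) = 1.008925
δ_res = (-27.3 + 1000) × 1.008925 − 1000 = 981.382 − 1000 = -18.62‰

-18.6‰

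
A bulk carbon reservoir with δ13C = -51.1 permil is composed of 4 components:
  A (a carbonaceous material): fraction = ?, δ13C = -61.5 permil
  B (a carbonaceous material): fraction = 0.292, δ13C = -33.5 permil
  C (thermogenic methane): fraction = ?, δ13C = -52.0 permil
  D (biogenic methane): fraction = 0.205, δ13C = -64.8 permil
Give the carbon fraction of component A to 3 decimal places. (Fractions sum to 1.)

0.198

Let f_A and f_C be the unknown fractions; fractions sum to 1 so f_A + f_C = 0.503.
Mass balance: Σ fᵢ·δᵢ = δ_bulk ⇒ f_A·(-61.5) + f_C·(-52.0) = -51.1 − (-23.066) = -28.034
Substitute f_C = 0.503 − f_A:
f_A·(-61.5 − -52.0) = -28.034 − 0.503×(-52.0) = -1.878
f_A = -1.878 / -9.5 = 0.1977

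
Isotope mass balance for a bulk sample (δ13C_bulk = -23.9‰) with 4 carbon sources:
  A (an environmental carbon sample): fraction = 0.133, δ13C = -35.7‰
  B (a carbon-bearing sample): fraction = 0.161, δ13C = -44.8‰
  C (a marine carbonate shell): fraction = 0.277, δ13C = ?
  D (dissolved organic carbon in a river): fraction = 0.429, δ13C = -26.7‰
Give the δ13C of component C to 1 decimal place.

Isotope mass balance: δ_bulk = Σ fᵢ·δᵢ.
-23.9 = 0.133×(-35.7) + 0.161×(-44.8) + 0.277×δ_C + 0.429×(-26.7)
0.277·δ_C = -23.9 − (-23.415) = -0.485
δ_C = -0.485 / 0.277 = -1.75‰

-1.8‰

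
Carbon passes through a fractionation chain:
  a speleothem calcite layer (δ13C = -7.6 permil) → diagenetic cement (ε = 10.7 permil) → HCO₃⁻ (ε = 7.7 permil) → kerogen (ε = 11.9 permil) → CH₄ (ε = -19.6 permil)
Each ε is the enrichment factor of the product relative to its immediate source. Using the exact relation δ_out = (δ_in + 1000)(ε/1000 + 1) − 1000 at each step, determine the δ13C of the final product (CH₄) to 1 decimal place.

step 1: δ = (-7.60 + 1000)·(10.7/1000 + 1) − 1000 = 3.02 permil
step 2: δ = (3.02 + 1000)·(7.7/1000 + 1) − 1000 = 10.74 permil
step 3: δ = (10.74 + 1000)·(11.9/1000 + 1) − 1000 = 22.77 permil
step 4: δ = (22.77 + 1000)·(-19.6/1000 + 1) − 1000 = 2.72 permil

2.7 permil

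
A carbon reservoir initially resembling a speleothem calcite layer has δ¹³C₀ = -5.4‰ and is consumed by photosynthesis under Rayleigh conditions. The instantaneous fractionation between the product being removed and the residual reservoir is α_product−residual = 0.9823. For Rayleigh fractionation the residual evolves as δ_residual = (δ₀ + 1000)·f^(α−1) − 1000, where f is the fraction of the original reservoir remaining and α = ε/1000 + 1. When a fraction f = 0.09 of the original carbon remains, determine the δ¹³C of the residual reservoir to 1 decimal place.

37.9‰

Rayleigh residual: δ_res = (δ₀ + 1000)·f^(α−1) − 1000
α − 1 = -0.01770
f^(α−1) = 0.09^(-0.01770) = 1.043542
δ_res = (-5.4 + 1000) × 1.043542 − 1000 = 1037.907 − 1000 = 37.91‰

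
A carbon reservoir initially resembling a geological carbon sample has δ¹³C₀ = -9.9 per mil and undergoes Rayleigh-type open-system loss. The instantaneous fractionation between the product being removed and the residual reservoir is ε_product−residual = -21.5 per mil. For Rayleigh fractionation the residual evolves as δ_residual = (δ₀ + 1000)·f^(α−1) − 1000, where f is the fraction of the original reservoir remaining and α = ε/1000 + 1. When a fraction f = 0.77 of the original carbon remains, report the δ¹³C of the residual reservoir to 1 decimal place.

-4.3 per mil

Rayleigh residual: δ_res = (δ₀ + 1000)·f^(α−1) − 1000
α = ε/1000 + 1 = 0.97850, so α − 1 = -0.02150
f^(α−1) = 0.77^(-0.02150) = 1.005635
δ_res = (-9.9 + 1000) × 1.005635 − 1000 = 995.679 − 1000 = -4.32 per mil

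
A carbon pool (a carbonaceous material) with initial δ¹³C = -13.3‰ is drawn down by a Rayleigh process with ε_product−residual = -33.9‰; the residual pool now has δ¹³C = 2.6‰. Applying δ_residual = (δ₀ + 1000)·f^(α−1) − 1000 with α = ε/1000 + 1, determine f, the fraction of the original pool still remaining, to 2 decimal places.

0.62

α − 1 = ε/1000 = -0.0339
(δ_res + 1000)/(δ₀ + 1000) = (2.6 + 1000)/(-13.3 + 1000) = 1002.6/986.7 = 1.016114
f = 1.016114^(1/-0.0339) = exp(ln(1.016114)/-0.0339) = exp(0.01599/-0.0339)
f = exp(-0.4716) = 0.6240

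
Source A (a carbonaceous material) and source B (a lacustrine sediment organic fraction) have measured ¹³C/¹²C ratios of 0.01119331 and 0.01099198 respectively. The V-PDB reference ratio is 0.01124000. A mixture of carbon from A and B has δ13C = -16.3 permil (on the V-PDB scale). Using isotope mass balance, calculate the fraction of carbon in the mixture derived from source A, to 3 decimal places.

δ_A = (0.01119331/0.01124000 − 1)×1000 = (0.995846 − 1)×1000 = -4.154 permil
δ_B = (0.01099198/0.01124000 − 1)×1000 = (0.977934 − 1)×1000 = -22.066 permil
f_A = (δ_mix − δ_B)/(δ_A − δ_B) = (-16.3 − (-22.066))/(-4.154 − (-22.066))
f_A = 5.766 / 17.912 = 0.3219

0.322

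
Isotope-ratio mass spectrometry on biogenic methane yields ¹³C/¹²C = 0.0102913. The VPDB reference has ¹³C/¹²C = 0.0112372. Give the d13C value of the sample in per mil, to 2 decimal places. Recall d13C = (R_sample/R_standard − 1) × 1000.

-84.18 per mil

d13C = (R_sample / R_standard − 1) × 1000
R_sample / R_standard = 0.0102913 / 0.0112372 = 0.915824
d13C = (0.915824 − 1) × 1000 = -84.176 per mil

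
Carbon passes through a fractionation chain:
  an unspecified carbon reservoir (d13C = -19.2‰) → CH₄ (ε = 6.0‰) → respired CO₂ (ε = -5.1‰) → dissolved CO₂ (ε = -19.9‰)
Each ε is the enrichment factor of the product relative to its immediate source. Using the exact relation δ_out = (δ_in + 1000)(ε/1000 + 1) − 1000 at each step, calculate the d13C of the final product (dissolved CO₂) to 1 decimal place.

step 1: δ = (-19.20 + 1000)·(6.0/1000 + 1) − 1000 = -13.32‰
step 2: δ = (-13.32 + 1000)·(-5.1/1000 + 1) − 1000 = -18.35‰
step 3: δ = (-18.35 + 1000)·(-19.9/1000 + 1) − 1000 = -37.88‰

-37.9‰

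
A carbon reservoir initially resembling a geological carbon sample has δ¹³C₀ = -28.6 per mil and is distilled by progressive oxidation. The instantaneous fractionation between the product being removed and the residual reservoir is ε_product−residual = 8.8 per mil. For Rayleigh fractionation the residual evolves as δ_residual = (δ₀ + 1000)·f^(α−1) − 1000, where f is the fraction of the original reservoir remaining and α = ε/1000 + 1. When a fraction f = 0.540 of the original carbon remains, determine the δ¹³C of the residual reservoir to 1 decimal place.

-33.9 per mil

Rayleigh residual: δ_res = (δ₀ + 1000)·f^(α−1) − 1000
α = ε/1000 + 1 = 1.00880, so α − 1 = 0.00880
f^(α−1) = 0.540^(0.00880) = 0.994592
δ_res = (-28.6 + 1000) × 0.994592 − 1000 = 966.147 − 1000 = -33.85 per mil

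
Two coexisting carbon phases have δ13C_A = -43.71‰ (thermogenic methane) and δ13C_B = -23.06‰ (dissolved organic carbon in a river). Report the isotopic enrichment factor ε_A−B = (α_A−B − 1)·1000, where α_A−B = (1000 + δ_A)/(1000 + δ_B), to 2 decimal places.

α_A−B = (1000 + -43.71) / (1000 + -23.06) = 956.29 / 976.94 = 0.978863
ε_A−B = (0.978863 − 1) × 1000 = -21.137‰
(The approximation ε ≈ δ_A − δ_B would give -20.65‰.)

-21.14‰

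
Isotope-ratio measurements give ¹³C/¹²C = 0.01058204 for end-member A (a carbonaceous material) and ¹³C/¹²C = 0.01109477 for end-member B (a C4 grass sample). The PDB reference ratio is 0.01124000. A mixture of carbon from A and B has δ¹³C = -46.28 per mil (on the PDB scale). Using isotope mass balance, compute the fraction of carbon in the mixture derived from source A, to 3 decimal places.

δ_A = (0.01058204/0.01124000 − 1)×1000 = (0.941463 − 1)×1000 = -58.537 per mil
δ_B = (0.01109477/0.01124000 − 1)×1000 = (0.987079 − 1)×1000 = -12.921 per mil
f_A = (δ_mix − δ_B)/(δ_A − δ_B) = (-46.28 − (-12.921))/(-58.537 − (-12.921))
f_A = -33.359 / -45.617 = 0.7313

0.731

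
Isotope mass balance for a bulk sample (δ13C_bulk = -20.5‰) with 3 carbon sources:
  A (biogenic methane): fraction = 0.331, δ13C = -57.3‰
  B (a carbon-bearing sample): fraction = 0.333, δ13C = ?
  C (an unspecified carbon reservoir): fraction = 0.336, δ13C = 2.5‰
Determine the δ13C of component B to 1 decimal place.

-7.1‰

Isotope mass balance: δ_bulk = Σ fᵢ·δᵢ.
-20.5 = 0.331×(-57.3) + 0.333×δ_B + 0.336×(2.5)
0.333·δ_B = -20.5 − (-18.126) = -2.374
δ_B = -2.374 / 0.333 = -7.13‰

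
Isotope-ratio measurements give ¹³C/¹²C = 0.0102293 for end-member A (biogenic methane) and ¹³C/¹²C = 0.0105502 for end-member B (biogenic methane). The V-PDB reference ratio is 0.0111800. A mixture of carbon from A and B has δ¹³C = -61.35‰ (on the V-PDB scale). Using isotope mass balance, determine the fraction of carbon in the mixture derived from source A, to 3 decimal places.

0.175

δ_A = (0.0102293/0.0111800 − 1)×1000 = (0.914964 − 1)×1000 = -85.036‰
δ_B = (0.0105502/0.0111800 − 1)×1000 = (0.943667 − 1)×1000 = -56.333‰
f_A = (δ_mix − δ_B)/(δ_A − δ_B) = (-61.35 − (-56.333))/(-85.036 − (-56.333))
f_A = -5.017 / -28.703 = 0.1748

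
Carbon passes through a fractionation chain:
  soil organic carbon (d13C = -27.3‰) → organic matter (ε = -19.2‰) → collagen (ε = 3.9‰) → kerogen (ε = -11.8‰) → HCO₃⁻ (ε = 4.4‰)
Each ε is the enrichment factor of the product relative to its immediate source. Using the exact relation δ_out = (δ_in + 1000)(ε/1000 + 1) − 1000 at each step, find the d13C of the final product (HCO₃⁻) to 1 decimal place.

step 1: δ = (-27.30 + 1000)·(-19.2/1000 + 1) − 1000 = -45.98‰
step 2: δ = (-45.98 + 1000)·(3.9/1000 + 1) − 1000 = -42.26‰
step 3: δ = (-42.26 + 1000)·(-11.8/1000 + 1) − 1000 = -53.56‰
step 4: δ = (-53.56 + 1000)·(4.4/1000 + 1) − 1000 = -49.39‰

-49.4‰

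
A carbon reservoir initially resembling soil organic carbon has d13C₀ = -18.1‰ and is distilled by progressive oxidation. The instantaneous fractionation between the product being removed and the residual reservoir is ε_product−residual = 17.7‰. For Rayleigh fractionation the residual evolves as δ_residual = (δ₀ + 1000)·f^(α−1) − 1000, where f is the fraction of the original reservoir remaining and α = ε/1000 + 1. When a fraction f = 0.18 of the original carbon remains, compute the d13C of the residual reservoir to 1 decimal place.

Rayleigh residual: δ_res = (δ₀ + 1000)·f^(α−1) − 1000
α = ε/1000 + 1 = 1.01770, so α − 1 = 0.01770
f^(α−1) = 0.18^(0.01770) = 0.970104
δ_res = (-18.1 + 1000) × 0.970104 − 1000 = 952.545 − 1000 = -47.45‰

-47.5‰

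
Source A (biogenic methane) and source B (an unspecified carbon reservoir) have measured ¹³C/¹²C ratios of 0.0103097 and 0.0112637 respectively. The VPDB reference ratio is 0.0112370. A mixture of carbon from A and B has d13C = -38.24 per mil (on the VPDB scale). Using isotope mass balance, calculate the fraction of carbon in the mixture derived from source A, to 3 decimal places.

δ_A = (0.0103097/0.0112370 − 1)×1000 = (0.917478 − 1)×1000 = -82.522 per mil
δ_B = (0.0112637/0.0112370 − 1)×1000 = (1.002376 − 1)×1000 = 2.376 per mil
f_A = (δ_mix − δ_B)/(δ_A − δ_B) = (-38.24 − (2.376))/(-82.522 − (2.376))
f_A = -40.616 / -84.898 = 0.4784

0.478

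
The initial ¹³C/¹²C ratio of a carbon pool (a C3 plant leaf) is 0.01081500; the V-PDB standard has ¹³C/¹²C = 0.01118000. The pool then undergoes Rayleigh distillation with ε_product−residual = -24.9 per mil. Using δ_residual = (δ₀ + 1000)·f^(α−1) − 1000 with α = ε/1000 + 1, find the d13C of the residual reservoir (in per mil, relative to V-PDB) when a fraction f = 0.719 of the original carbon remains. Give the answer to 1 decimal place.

-24.7 per mil

δ₀ = (0.01081500/0.01118000 − 1)×1000 = (0.967352 − 1)×1000 = -32.648 per mil
α − 1 = ε/1000 = -0.0249
f^(α−1) = 0.719^(-0.0249) = 1.008248
δ_res = (-32.648 + 1000) × 1.008248 − 1000 = 975.331 − 1000 = -24.67 per mil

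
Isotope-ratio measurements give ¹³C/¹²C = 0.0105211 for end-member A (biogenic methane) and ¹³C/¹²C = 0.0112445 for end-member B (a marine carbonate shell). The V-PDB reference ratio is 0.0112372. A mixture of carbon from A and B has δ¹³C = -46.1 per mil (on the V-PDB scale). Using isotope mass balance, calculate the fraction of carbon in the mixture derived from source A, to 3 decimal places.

0.726

δ_A = (0.0105211/0.0112372 − 1)×1000 = (0.936274 − 1)×1000 = -63.726 per mil
δ_B = (0.0112445/0.0112372 − 1)×1000 = (1.000650 − 1)×1000 = 0.650 per mil
f_A = (δ_mix − δ_B)/(δ_A − δ_B) = (-46.1 − (0.650))/(-63.726 − (0.650))
f_A = -46.750 / -64.375 = 0.7262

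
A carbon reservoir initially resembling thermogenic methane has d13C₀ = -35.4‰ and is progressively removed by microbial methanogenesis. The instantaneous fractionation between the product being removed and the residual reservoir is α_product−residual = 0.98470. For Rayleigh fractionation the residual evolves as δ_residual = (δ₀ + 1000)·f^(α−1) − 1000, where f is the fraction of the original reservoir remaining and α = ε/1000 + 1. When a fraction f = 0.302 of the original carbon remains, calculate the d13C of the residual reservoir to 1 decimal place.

Rayleigh residual: δ_res = (δ₀ + 1000)·f^(α−1) − 1000
α − 1 = -0.01530
f^(α−1) = 0.302^(-0.01530) = 1.018488
δ_res = (-35.4 + 1000) × 1.018488 − 1000 = 982.433 − 1000 = -17.57‰

-17.6‰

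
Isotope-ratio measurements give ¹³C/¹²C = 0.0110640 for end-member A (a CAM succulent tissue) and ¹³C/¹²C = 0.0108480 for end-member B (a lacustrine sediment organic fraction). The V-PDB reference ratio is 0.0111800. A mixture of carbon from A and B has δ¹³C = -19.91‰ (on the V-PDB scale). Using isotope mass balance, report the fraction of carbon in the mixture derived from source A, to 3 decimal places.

0.507

δ_A = (0.0110640/0.0111800 − 1)×1000 = (0.989624 − 1)×1000 = -10.376‰
δ_B = (0.0108480/0.0111800 − 1)×1000 = (0.970304 − 1)×1000 = -29.696‰
f_A = (δ_mix − δ_B)/(δ_A − δ_B) = (-19.91 − (-29.696))/(-10.376 − (-29.696))
f_A = 9.786 / 19.320 = 0.5065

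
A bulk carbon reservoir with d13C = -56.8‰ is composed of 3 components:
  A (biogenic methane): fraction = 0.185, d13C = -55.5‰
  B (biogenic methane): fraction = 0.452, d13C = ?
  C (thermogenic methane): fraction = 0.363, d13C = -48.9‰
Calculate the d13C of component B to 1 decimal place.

-63.7‰

Isotope mass balance: δ_bulk = Σ fᵢ·δᵢ.
-56.8 = 0.185×(-55.5) + 0.452×δ_B + 0.363×(-48.9)
0.452·δ_B = -56.8 − (-28.018) = -28.782
δ_B = -28.782 / 0.452 = -63.68‰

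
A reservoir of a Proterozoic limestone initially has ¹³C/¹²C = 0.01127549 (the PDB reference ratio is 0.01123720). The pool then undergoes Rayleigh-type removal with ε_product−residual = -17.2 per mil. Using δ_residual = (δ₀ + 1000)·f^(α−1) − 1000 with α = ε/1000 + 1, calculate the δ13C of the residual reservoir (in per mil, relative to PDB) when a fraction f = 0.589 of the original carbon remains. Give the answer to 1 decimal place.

12.6 per mil

δ₀ = (0.01127549/0.01123720 − 1)×1000 = (1.003407 − 1)×1000 = 3.407 per mil
α − 1 = ε/1000 = -0.0172
f^(α−1) = 0.589^(-0.0172) = 1.009146
δ_res = (3.407 + 1000) × 1.009146 − 1000 = 1012.585 − 1000 = 12.58 per mil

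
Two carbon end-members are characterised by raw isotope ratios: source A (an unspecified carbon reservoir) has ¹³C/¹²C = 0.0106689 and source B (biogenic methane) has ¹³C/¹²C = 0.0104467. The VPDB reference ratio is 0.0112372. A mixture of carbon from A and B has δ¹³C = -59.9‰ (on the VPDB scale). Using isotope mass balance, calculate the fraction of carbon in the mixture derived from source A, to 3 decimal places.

0.528

δ_A = (0.0106689/0.0112372 − 1)×1000 = (0.949427 − 1)×1000 = -50.573‰
δ_B = (0.0104467/0.0112372 − 1)×1000 = (0.929653 − 1)×1000 = -70.347‰
f_A = (δ_mix − δ_B)/(δ_A − δ_B) = (-59.9 − (-70.347))/(-50.573 − (-70.347))
f_A = 10.447 / 19.774 = 0.5283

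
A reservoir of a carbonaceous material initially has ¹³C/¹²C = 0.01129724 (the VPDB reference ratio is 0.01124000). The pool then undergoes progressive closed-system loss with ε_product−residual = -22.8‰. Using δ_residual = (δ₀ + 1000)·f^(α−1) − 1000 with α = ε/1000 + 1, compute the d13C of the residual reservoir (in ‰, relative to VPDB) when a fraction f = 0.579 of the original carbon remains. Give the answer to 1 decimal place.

δ₀ = (0.01129724/0.01124000 − 1)×1000 = (1.005093 − 1)×1000 = 5.093‰
α − 1 = ε/1000 = -0.0228
f^(α−1) = 0.579^(-0.0228) = 1.012537
δ_res = (5.093 + 1000) × 1.012537 − 1000 = 1017.693 − 1000 = 17.69‰

17.7‰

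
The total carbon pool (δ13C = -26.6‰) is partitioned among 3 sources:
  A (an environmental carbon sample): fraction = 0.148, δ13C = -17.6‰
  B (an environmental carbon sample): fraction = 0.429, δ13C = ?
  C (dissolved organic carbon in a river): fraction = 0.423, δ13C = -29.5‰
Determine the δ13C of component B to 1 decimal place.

Isotope mass balance: δ_bulk = Σ fᵢ·δᵢ.
-26.6 = 0.148×(-17.6) + 0.429×δ_B + 0.423×(-29.5)
0.429·δ_B = -26.6 − (-15.083) = -11.517
δ_B = -11.517 / 0.429 = -26.85‰

-26.8‰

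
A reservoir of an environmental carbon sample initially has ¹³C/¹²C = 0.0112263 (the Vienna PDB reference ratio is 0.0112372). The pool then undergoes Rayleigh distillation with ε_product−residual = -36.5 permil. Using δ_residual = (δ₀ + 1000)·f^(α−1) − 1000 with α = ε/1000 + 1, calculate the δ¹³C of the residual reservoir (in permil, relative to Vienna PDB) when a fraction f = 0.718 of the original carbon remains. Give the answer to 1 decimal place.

δ₀ = (0.0112263/0.0112372 − 1)×1000 = (0.999030 − 1)×1000 = -0.970 permil
α − 1 = ε/1000 = -0.0365
f^(α−1) = 0.718^(-0.0365) = 1.012165
δ_res = (-0.970 + 1000) × 1.012165 − 1000 = 1011.184 − 1000 = 11.18 permil

11.2 permil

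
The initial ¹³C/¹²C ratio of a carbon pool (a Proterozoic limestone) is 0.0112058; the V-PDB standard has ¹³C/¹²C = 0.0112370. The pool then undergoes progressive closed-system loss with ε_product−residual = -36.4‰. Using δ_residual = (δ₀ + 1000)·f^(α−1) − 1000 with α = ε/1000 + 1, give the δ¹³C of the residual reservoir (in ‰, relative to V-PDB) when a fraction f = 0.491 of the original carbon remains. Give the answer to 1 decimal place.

δ₀ = (0.0112058/0.0112370 − 1)×1000 = (0.997223 − 1)×1000 = -2.777‰
α − 1 = ε/1000 = -0.0364
f^(α−1) = 0.491^(-0.0364) = 1.026230
δ_res = (-2.777 + 1000) × 1.026230 − 1000 = 1023.380 − 1000 = 23.38‰

23.4‰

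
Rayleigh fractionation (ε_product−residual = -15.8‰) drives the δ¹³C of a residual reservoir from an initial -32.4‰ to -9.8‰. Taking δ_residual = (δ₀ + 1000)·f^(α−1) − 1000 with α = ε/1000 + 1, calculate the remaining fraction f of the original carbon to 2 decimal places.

0.23

α − 1 = ε/1000 = -0.0158
(δ_res + 1000)/(δ₀ + 1000) = (-9.8 + 1000)/(-32.4 + 1000) = 990.2/967.6 = 1.023357
f = 1.023357^(1/-0.0158) = exp(ln(1.023357)/-0.0158) = exp(0.02309/-0.0158)
f = exp(-1.4613) = 0.2319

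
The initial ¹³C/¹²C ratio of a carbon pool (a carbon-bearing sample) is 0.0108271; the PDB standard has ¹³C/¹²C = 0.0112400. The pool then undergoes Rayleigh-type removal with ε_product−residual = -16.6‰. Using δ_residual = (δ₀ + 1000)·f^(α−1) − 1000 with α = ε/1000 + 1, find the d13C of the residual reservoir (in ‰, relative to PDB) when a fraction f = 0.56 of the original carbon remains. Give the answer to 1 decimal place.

δ₀ = (0.0108271/0.0112400 − 1)×1000 = (0.963265 − 1)×1000 = -36.735‰
α − 1 = ε/1000 = -0.0166
f^(α−1) = 0.56^(-0.0166) = 1.009671
δ_res = (-36.735 + 1000) × 1.009671 − 1000 = 972.581 − 1000 = -27.42‰

-27.4‰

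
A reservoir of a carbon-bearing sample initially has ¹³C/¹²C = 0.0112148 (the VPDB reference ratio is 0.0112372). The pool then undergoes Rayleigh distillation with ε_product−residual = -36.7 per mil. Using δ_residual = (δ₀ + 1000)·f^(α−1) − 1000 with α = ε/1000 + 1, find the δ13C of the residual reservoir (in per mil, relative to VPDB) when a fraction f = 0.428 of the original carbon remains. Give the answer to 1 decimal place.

δ₀ = (0.0112148/0.0112372 − 1)×1000 = (0.998007 − 1)×1000 = -1.993 per mil
α − 1 = ε/1000 = -0.0367
f^(α−1) = 0.428^(-0.0367) = 1.031635
δ_res = (-1.993 + 1000) × 1.031635 − 1000 = 1029.578 − 1000 = 29.58 per mil

29.6 per mil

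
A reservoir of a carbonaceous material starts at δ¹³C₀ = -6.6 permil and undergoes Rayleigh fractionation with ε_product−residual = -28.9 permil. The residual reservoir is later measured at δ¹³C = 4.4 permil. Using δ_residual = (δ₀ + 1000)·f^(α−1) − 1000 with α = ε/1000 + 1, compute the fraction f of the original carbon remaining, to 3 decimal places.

0.683

α − 1 = ε/1000 = -0.0289
(δ_res + 1000)/(δ₀ + 1000) = (4.4 + 1000)/(-6.6 + 1000) = 1004.4/993.4 = 1.011073
f = 1.011073^(1/-0.0289) = exp(ln(1.011073)/-0.0289) = exp(0.01101/-0.0289)
f = exp(-0.3810) = 0.6831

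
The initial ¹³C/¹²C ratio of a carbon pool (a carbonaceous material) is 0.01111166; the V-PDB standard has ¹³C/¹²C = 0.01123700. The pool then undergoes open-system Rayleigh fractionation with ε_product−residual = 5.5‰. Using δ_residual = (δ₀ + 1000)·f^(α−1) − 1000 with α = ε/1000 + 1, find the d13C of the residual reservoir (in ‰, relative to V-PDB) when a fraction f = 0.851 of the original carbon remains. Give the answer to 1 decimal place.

δ₀ = (0.01111166/0.01123700 − 1)×1000 = (0.988846 − 1)×1000 = -11.154‰
α − 1 = ε/1000 = 0.0055
f^(α−1) = 0.851^(0.0055) = 0.999113
δ_res = (-11.154 + 1000) × 0.999113 − 1000 = 987.969 − 1000 = -12.03‰

-12.0‰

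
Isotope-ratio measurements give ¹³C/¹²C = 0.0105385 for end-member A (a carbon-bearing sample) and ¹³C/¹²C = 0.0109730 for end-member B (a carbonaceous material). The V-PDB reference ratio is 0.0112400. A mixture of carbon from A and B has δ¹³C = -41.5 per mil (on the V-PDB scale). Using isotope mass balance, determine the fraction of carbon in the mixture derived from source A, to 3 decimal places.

0.459

δ_A = (0.0105385/0.0112400 − 1)×1000 = (0.937589 − 1)×1000 = -62.411 per mil
δ_B = (0.0109730/0.0112400 − 1)×1000 = (0.976246 − 1)×1000 = -23.754 per mil
f_A = (δ_mix − δ_B)/(δ_A − δ_B) = (-41.5 − (-23.754))/(-62.411 − (-23.754))
f_A = -17.746 / -38.657 = 0.4591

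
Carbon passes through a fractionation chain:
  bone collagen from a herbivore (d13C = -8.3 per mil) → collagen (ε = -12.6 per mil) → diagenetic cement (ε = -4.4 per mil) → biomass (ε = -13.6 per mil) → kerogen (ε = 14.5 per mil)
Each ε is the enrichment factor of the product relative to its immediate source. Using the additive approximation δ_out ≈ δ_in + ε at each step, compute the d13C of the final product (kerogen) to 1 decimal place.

step 1: δ ≈ -8.3 + (-12.6) = -20.9 per mil
step 2: δ ≈ -20.9 + (-4.4) = -25.3 per mil
step 3: δ ≈ -25.3 + (-13.6) = -38.9 per mil
step 4: δ ≈ -38.9 + (14.5) = -24.4 per mil

-24.4 per mil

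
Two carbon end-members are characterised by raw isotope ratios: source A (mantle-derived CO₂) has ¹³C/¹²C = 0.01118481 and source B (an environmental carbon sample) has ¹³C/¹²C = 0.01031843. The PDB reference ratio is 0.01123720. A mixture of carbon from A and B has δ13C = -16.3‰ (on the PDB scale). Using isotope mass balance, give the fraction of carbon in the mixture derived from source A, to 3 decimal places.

0.849

δ_A = (0.01118481/0.01123720 − 1)×1000 = (0.995338 − 1)×1000 = -4.662‰
δ_B = (0.01031843/0.01123720 − 1)×1000 = (0.918239 − 1)×1000 = -81.761‰
f_A = (δ_mix − δ_B)/(δ_A − δ_B) = (-16.3 − (-81.761))/(-4.662 − (-81.761))
f_A = 65.461 / 77.099 = 0.8491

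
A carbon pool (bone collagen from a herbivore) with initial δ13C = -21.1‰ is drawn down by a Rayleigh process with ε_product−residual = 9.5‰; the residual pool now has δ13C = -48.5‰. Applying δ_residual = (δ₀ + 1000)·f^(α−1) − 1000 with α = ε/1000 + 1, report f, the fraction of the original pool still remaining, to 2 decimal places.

0.05

α − 1 = ε/1000 = 0.0095
(δ_res + 1000)/(δ₀ + 1000) = (-48.5 + 1000)/(-21.1 + 1000) = 951.5/978.9 = 0.972009
f = 0.972009^(1/0.0095) = exp(ln(0.972009)/0.0095) = exp(-0.02839/0.0095)
f = exp(-2.9884) = 0.0504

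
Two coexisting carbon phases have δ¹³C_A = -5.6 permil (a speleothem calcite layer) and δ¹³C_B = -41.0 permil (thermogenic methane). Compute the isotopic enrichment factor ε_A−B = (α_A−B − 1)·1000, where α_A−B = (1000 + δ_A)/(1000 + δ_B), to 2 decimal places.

α_A−B = (1000 + -5.6) / (1000 + -41.0) = 994.4 / 959.0 = 1.036913
ε_A−B = (1.036913 − 1) × 1000 = 36.913 permil
(The approximation ε ≈ δ_A − δ_B would give 35.4 permil.)

36.91 permil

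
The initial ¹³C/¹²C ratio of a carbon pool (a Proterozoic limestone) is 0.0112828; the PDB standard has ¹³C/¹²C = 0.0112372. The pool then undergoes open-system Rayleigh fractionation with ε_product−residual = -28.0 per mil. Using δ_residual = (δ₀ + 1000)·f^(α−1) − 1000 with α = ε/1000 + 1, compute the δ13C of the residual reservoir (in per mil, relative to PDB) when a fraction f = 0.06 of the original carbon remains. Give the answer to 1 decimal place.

δ₀ = (0.0112828/0.0112372 − 1)×1000 = (1.004058 − 1)×1000 = 4.058 per mil
α − 1 = ε/1000 = -0.0280
f^(α−1) = 0.06^(-0.0280) = 1.081961
δ_res = (4.058 + 1000) × 1.081961 − 1000 = 1086.352 − 1000 = 86.35 per mil

86.4 per mil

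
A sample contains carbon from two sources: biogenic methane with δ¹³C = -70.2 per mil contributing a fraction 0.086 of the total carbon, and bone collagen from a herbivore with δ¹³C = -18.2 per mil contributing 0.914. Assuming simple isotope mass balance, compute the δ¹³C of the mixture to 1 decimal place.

δ_mix = f_A·δ_A + f_B·δ_B
δ_mix = 0.086 × (-70.2) + 0.914 × (-18.2)
δ_mix = -6.04 + -16.63 = -22.67 per mil

-22.7 per mil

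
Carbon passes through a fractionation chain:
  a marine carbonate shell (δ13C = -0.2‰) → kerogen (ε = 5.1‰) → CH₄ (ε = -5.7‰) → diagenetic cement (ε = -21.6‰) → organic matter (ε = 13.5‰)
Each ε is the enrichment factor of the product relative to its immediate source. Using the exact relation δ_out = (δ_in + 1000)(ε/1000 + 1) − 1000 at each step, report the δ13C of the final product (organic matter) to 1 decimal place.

step 1: δ = (-0.20 + 1000)·(5.1/1000 + 1) − 1000 = 4.90‰
step 2: δ = (4.90 + 1000)·(-5.7/1000 + 1) − 1000 = -0.83‰
step 3: δ = (-0.83 + 1000)·(-21.6/1000 + 1) − 1000 = -22.41‰
step 4: δ = (-22.41 + 1000)·(13.5/1000 + 1) − 1000 = -9.21‰

-9.2‰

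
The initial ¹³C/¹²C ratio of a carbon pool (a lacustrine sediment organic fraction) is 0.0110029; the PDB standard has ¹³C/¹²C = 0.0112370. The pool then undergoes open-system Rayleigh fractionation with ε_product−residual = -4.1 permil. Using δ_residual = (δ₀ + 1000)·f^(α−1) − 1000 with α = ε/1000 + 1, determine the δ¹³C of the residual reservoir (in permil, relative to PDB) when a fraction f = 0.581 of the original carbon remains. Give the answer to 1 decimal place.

δ₀ = (0.0110029/0.0112370 − 1)×1000 = (0.979167 − 1)×1000 = -20.833 permil
α − 1 = ε/1000 = -0.0041
f^(α−1) = 0.581^(-0.0041) = 1.002229
δ_res = (-20.833 + 1000) × 1.002229 − 1000 = 981.349 − 1000 = -18.65 permil

-18.7 permil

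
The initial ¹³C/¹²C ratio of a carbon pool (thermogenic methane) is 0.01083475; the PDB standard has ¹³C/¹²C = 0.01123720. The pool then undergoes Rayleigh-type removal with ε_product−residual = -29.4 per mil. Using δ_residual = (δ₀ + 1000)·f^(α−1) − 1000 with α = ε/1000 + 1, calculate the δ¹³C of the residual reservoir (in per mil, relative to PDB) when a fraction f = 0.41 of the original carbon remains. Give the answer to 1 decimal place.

δ₀ = (0.01083475/0.01123720 − 1)×1000 = (0.964186 − 1)×1000 = -35.814 per mil
α − 1 = ε/1000 = -0.0294
f^(α−1) = 0.41^(-0.0294) = 1.026560
δ_res = (-35.814 + 1000) × 1.026560 − 1000 = 989.794 − 1000 = -10.21 per mil

-10.2 per mil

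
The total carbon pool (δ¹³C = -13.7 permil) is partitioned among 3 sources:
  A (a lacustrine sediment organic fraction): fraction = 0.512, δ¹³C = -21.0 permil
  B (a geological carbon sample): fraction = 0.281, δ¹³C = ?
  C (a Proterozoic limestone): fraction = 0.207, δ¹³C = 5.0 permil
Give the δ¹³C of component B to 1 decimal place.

-14.2 permil

Isotope mass balance: δ_bulk = Σ fᵢ·δᵢ.
-13.7 = 0.512×(-21.0) + 0.281×δ_B + 0.207×(5.0)
0.281·δ_B = -13.7 − (-9.717) = -3.983
δ_B = -3.983 / 0.281 = -14.17 permil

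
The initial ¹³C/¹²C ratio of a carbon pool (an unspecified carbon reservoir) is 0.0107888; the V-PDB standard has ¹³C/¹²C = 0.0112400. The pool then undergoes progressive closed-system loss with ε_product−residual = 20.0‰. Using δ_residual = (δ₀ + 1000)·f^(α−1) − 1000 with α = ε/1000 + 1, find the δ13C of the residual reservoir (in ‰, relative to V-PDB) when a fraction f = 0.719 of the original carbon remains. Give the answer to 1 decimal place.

δ₀ = (0.0107888/0.0112400 − 1)×1000 = (0.959858 − 1)×1000 = -40.142‰
α − 1 = ε/1000 = 0.0200
f^(α−1) = 0.719^(0.0200) = 0.993424
δ_res = (-40.142 + 1000) × 0.993424 − 1000 = 953.545 − 1000 = -46.45‰

-46.5‰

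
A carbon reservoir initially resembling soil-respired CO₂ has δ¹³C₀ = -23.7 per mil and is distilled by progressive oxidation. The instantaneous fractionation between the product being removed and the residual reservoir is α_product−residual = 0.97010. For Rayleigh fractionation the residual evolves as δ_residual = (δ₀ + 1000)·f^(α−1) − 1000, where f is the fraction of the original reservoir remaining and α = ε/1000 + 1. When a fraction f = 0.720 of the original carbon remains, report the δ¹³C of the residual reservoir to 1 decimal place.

Rayleigh residual: δ_res = (δ₀ + 1000)·f^(α−1) − 1000
α − 1 = -0.02990
f^(α−1) = 0.720^(-0.02990) = 1.009871
δ_res = (-23.7 + 1000) × 1.009871 − 1000 = 985.937 − 1000 = -14.06 per mil

-14.1 per mil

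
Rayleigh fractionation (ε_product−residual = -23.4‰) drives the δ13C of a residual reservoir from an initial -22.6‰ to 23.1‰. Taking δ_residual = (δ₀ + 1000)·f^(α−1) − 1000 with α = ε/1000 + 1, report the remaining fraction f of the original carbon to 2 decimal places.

0.14

α − 1 = ε/1000 = -0.0234
(δ_res + 1000)/(δ₀ + 1000) = (23.1 + 1000)/(-22.6 + 1000) = 1023.1/977.4 = 1.046757
f = 1.046757^(1/-0.0234) = exp(ln(1.046757)/-0.0234) = exp(0.04570/-0.0234)
f = exp(-1.9528) = 0.1419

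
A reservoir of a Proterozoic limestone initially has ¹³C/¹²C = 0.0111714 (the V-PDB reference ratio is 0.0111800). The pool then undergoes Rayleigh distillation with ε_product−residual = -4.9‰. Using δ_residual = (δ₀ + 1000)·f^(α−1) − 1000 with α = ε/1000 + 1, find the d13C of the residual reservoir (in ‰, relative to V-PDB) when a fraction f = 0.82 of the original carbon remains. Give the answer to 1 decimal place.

0.2‰

δ₀ = (0.0111714/0.0111800 − 1)×1000 = (0.999231 − 1)×1000 = -0.769‰
α − 1 = ε/1000 = -0.0049
f^(α−1) = 0.82^(-0.0049) = 1.000973
δ_res = (-0.769 + 1000) × 1.000973 − 1000 = 1000.203 − 1000 = 0.20‰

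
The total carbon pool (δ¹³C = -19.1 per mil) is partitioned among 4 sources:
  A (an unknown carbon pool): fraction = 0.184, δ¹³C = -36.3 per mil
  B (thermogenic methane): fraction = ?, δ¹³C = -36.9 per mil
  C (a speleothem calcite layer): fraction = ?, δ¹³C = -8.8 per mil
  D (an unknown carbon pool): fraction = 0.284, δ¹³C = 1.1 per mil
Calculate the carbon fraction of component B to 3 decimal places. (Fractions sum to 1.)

0.287

Let f_B and f_C be the unknown fractions; fractions sum to 1 so f_B + f_C = 0.532.
Mass balance: Σ fᵢ·δᵢ = δ_bulk ⇒ f_B·(-36.9) + f_C·(-8.8) = -19.1 − (-6.367) = -12.733
Substitute f_C = 0.532 − f_B:
f_B·(-36.9 − -8.8) = -12.733 − 0.532×(-8.8) = -8.052
f_B = -8.052 / -28.1 = 0.2865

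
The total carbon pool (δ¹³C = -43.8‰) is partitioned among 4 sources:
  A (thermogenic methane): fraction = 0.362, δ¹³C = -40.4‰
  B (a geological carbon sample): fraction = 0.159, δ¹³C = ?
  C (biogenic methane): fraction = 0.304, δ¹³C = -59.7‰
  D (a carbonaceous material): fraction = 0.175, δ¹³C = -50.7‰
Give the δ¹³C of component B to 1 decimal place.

-13.5‰

Isotope mass balance: δ_bulk = Σ fᵢ·δᵢ.
-43.8 = 0.362×(-40.4) + 0.159×δ_B + 0.304×(-59.7) + 0.175×(-50.7)
0.159·δ_B = -43.8 − (-41.646) = -2.154
δ_B = -2.154 / 0.159 = -13.55‰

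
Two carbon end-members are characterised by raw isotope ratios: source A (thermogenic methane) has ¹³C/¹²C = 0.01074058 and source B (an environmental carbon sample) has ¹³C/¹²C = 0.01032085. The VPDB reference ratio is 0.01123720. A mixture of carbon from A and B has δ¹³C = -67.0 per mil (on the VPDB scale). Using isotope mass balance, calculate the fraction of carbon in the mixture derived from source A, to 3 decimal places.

0.389

δ_A = (0.01074058/0.01123720 − 1)×1000 = (0.955806 − 1)×1000 = -44.194 per mil
δ_B = (0.01032085/0.01123720 − 1)×1000 = (0.918454 − 1)×1000 = -81.546 per mil
f_A = (δ_mix − δ_B)/(δ_A − δ_B) = (-67.0 − (-81.546))/(-44.194 − (-81.546))
f_A = 14.546 / 37.352 = 0.3894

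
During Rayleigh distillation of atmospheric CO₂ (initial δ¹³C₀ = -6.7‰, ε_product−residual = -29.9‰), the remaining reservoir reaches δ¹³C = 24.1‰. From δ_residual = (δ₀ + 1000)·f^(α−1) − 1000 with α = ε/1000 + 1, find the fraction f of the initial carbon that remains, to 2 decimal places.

α − 1 = ε/1000 = -0.0299
(δ_res + 1000)/(δ₀ + 1000) = (24.1 + 1000)/(-6.7 + 1000) = 1024.1/993.3 = 1.031008
f = 1.031008^(1/-0.0299) = exp(ln(1.031008)/-0.0299) = exp(0.03054/-0.0299)
f = exp(-1.0213) = 0.3601

0.36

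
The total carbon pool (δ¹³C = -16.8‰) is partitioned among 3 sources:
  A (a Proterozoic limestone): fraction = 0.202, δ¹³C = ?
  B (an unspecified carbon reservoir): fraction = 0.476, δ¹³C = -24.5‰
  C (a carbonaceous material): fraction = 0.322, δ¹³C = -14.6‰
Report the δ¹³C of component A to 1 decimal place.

Isotope mass balance: δ_bulk = Σ fᵢ·δᵢ.
-16.8 = 0.202×δ_A + 0.476×(-24.5) + 0.322×(-14.6)
0.202·δ_A = -16.8 − (-16.363) = -0.437
δ_A = -0.437 / 0.202 = -2.16‰

-2.2‰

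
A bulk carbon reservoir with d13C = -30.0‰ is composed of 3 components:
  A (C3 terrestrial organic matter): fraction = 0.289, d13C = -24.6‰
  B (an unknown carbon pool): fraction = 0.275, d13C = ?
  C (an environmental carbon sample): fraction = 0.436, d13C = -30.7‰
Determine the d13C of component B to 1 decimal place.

Isotope mass balance: δ_bulk = Σ fᵢ·δᵢ.
-30.0 = 0.289×(-24.6) + 0.275×δ_B + 0.436×(-30.7)
0.275·δ_B = -30.0 − (-20.495) = -9.505
δ_B = -9.505 / 0.275 = -34.57‰

-34.6‰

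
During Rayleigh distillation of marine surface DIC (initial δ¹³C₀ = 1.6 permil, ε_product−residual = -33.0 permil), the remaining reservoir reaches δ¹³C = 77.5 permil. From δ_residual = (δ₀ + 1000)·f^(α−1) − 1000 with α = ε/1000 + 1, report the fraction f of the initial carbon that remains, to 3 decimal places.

α − 1 = ε/1000 = -0.0330
(δ_res + 1000)/(δ₀ + 1000) = (77.5 + 1000)/(1.6 + 1000) = 1077.5/1001.6 = 1.075779
f = 1.075779^(1/-0.0330) = exp(ln(1.075779)/-0.0330) = exp(0.07304/-0.0330)
f = exp(-2.2135) = 0.1093

0.109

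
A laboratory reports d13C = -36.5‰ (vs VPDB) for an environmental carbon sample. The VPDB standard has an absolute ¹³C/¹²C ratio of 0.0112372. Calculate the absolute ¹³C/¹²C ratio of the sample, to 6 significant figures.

R_sample = R_standard × (d13C/1000 + 1)
R_sample = 0.0112372 × (-36.5/1000 + 1) = 0.0112372 × 0.963500
R_sample = 0.0108270

0.0108270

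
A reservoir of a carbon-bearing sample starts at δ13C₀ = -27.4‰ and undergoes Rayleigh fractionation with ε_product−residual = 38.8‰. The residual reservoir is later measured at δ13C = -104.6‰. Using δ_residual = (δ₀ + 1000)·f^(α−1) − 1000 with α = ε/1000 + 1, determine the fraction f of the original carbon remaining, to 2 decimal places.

α − 1 = ε/1000 = 0.0388
(δ_res + 1000)/(δ₀ + 1000) = (-104.6 + 1000)/(-27.4 + 1000) = 895.4/972.6 = 0.920625
f = 0.920625^(1/0.0388) = exp(ln(0.920625)/0.0388) = exp(-0.08270/0.0388)
f = exp(-2.1315) = 0.1187

0.12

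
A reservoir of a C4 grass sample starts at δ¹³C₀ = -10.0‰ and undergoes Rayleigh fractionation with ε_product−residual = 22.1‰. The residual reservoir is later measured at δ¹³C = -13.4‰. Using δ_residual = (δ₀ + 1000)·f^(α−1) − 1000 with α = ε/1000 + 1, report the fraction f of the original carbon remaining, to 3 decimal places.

α − 1 = ε/1000 = 0.0221
(δ_res + 1000)/(δ₀ + 1000) = (-13.4 + 1000)/(-10.0 + 1000) = 986.6/990.0 = 0.996566
f = 0.996566^(1/0.0221) = exp(ln(0.996566)/0.0221) = exp(-0.00344/0.0221)
f = exp(-0.1557) = 0.8558

0.856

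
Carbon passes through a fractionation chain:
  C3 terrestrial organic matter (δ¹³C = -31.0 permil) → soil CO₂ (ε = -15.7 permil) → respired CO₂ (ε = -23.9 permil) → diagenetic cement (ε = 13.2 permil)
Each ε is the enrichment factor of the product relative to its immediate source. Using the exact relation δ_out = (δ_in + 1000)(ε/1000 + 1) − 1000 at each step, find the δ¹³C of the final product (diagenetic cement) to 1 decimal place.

-56.7 permil

step 1: δ = (-31.00 + 1000)·(-15.7/1000 + 1) − 1000 = -46.21 permil
step 2: δ = (-46.21 + 1000)·(-23.9/1000 + 1) − 1000 = -69.01 permil
step 3: δ = (-69.01 + 1000)·(13.2/1000 + 1) − 1000 = -56.72 permil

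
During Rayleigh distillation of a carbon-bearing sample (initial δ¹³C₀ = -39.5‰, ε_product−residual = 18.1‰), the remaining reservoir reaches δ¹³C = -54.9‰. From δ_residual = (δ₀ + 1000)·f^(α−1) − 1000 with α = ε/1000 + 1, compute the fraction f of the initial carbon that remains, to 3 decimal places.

α − 1 = ε/1000 = 0.0181
(δ_res + 1000)/(δ₀ + 1000) = (-54.9 + 1000)/(-39.5 + 1000) = 945.1/960.5 = 0.983967
f = 0.983967^(1/0.0181) = exp(ln(0.983967)/0.0181) = exp(-0.01616/0.0181)
f = exp(-0.8930) = 0.4094

0.409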